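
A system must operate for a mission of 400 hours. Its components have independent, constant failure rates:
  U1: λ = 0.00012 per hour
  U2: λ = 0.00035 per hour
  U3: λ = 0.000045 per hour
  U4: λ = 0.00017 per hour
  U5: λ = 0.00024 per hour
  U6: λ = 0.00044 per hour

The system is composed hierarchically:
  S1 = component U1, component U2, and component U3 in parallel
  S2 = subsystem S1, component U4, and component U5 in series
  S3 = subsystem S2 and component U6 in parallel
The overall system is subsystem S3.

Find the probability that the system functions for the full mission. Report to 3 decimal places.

0.976

R(U1) = exp(−0.00012 × 400) = 0.95313
R(U2) = exp(−0.00035 × 400) = 0.86936
R(U3) = exp(−0.000045 × 400) = 0.98216
R(U4) = exp(−0.00017 × 400) = 0.93426
R(U5) = exp(−0.00024 × 400) = 0.90846
R(U6) = exp(−0.00044 × 400) = 0.83862
Parallel (U1, U2, and U3): 1 − (1 − 0.95313)(1 − 0.86936)(1 − 0.98216) = 0.99989
Series ([0.99989], U4, and U5): 0.99989 × 0.93426 × 0.90846 = 0.84864
Parallel ([0.84864] and U6): 1 − (1 − 0.84864)(1 − 0.83862) = 0.976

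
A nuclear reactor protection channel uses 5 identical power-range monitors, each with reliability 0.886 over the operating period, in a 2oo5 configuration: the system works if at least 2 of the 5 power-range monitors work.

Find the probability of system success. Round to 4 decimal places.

0.9992

R = Σ_{i=2}^{5} C(5,i) p^i (1−p)^{5−i} with p = 0.886
C(5,2)·0.886^2·0.114^3 = 0.011630
C(5,3)·0.886^3·0.114^2 = 0.090388
C(5,4)·0.886^4·0.114^1 = 0.351245
C(5,5)·0.886^5·0.114^0 = 0.545970
Sum = 0.9992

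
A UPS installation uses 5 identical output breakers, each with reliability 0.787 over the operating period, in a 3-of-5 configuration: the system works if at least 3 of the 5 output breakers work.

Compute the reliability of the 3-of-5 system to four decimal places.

R = Σ_{i=3}^{5} C(5,i) p^i (1−p)^{5−i} with p = 0.787
C(5,3)·0.787^3·0.213^2 = 0.221148
C(5,4)·0.787^4·0.213^1 = 0.408553
C(5,5)·0.787^5·0.213^0 = 0.301907
Sum = 0.9316

0.9316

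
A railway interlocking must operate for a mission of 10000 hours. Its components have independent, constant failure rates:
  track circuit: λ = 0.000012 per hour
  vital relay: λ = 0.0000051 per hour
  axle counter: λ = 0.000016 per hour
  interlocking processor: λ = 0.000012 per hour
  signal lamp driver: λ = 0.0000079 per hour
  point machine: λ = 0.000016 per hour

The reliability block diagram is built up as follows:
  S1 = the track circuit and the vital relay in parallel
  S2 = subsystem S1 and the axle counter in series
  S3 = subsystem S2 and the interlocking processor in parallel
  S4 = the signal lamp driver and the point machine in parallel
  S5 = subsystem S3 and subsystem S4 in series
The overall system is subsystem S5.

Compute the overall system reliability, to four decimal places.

R(track circuit) = exp(−0.000012 × 10000) = 0.886920
R(vital relay) = exp(−0.0000051 × 10000) = 0.950279
R(axle counter) = exp(−0.000016 × 10000) = 0.852144
R(interlocking processor) = exp(−0.000012 × 10000) = 0.886920
R(signal lamp driver) = exp(−0.0000079 × 10000) = 0.924040
R(point machine) = exp(−0.000016 × 10000) = 0.852144
Parallel (track circuit and vital relay): 1 − (1 − 0.886920)(1 − 0.950279) = 0.994378
Series ([0.994378] and axle counter): 0.994378 × 0.852144 = 0.847353
Parallel ([0.847353] and interlocking processor): 1 − (1 − 0.847353)(1 − 0.886920) = 0.982739
Parallel (signal lamp driver and point machine): 1 − (1 − 0.924040)(1 − 0.852144) = 0.988769
Series ([0.982739] and [0.988769]): 0.982739 × 0.988769 = 0.9717

0.9717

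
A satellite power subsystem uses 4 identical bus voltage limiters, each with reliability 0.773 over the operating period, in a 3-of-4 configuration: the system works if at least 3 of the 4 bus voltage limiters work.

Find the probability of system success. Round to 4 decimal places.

0.7764

R = Σ_{i=3}^{4} C(4,i) p^i (1−p)^{4−i} with p = 0.773
C(4,3)·0.773^3·0.227^1 = 0.419396
C(4,4)·0.773^4·0.227^0 = 0.357041
Sum = 0.7764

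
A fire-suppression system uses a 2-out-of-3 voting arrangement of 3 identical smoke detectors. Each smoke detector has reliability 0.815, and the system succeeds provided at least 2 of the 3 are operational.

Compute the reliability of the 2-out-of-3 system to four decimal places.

0.9100

R = Σ_{i=2}^{3} C(3,i) p^i (1−p)^{3−i} with p = 0.815
C(3,2)·0.815^2·0.185^1 = 0.368645
C(3,3)·0.815^3·0.185^0 = 0.541343
Sum = 0.9100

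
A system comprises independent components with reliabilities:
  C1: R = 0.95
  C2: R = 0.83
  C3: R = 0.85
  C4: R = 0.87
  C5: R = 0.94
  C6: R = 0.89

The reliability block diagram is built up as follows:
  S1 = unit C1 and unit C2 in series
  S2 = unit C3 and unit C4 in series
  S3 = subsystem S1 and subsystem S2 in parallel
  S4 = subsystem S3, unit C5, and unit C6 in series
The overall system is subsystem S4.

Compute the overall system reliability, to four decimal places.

Series (C1 and C2): 0.950000 × 0.830000 = 0.788500
Series (C3 and C4): 0.850000 × 0.870000 = 0.739500
Parallel ([0.788500] and [0.739500]): 1 − (1 − 0.788500)(1 − 0.739500) = 0.944904
Series ([0.944904], C5, and C6): 0.944904 × 0.940000 × 0.890000 = 0.7905

0.7905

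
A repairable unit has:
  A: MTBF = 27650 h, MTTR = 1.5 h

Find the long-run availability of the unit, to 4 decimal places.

0.9999

A(A) = MTBF/(MTBF+MTTR) = 27650/(27650+1.5) = 0.9999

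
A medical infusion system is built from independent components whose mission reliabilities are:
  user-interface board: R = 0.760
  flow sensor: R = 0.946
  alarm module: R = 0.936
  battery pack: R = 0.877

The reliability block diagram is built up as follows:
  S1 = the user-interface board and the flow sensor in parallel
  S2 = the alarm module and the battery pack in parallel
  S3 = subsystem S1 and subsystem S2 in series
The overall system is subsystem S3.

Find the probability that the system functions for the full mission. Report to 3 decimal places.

Parallel (user-interface board and flow sensor): 1 − (1 − 0.76000)(1 − 0.94600) = 0.98704
Parallel (alarm module and battery pack): 1 − (1 − 0.93600)(1 − 0.87700) = 0.99213
Series ([0.98704] and [0.99213]): 0.98704 × 0.99213 = 0.979

0.979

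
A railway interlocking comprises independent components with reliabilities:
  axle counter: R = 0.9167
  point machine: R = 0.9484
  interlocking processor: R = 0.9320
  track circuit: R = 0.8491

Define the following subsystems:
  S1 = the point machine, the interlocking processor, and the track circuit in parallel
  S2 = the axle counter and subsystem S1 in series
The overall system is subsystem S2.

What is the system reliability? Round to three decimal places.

0.916

Parallel (point machine, interlocking processor, and track circuit): 1 − (1 − 0.94840)(1 − 0.93200)(1 − 0.84910) = 0.99947
Series (axle counter and [0.99947]): 0.91670 × 0.99947 = 0.916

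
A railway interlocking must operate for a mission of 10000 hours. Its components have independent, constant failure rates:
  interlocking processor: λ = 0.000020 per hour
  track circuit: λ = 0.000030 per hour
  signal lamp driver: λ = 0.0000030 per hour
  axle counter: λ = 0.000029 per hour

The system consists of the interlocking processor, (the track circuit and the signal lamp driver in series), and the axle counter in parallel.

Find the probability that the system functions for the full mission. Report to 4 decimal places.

R(interlocking processor) = exp(−0.000020 × 10000) = 0.818731
R(track circuit) = exp(−0.000030 × 10000) = 0.740818
R(signal lamp driver) = exp(−0.0000030 × 10000) = 0.970446
R(axle counter) = exp(−0.000029 × 10000) = 0.748264
Series (track circuit and signal lamp driver): 0.740818 × 0.970446 = 0.718924
Parallel (interlocking processor, [0.718924], and axle counter): 1 − (1 − 0.818731)(1 − 0.718924)(1 − 0.748264) = 0.9872

0.9872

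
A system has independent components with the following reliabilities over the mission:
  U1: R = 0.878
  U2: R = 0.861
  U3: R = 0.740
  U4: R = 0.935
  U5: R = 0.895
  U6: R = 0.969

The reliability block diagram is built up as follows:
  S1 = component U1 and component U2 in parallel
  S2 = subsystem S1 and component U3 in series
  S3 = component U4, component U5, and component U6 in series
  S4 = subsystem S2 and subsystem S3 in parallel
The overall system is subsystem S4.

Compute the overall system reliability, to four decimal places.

Parallel (U1 and U2): 1 − (1 − 0.878000)(1 − 0.861000) = 0.983042
Series ([0.983042] and U3): 0.983042 × 0.740000 = 0.727451
Series (U4, U5, and U6): 0.935000 × 0.895000 × 0.969000 = 0.810883
Parallel ([0.727451] and [0.810883]): 1 − (1 − 0.727451)(1 − 0.810883) = 0.9485

0.9485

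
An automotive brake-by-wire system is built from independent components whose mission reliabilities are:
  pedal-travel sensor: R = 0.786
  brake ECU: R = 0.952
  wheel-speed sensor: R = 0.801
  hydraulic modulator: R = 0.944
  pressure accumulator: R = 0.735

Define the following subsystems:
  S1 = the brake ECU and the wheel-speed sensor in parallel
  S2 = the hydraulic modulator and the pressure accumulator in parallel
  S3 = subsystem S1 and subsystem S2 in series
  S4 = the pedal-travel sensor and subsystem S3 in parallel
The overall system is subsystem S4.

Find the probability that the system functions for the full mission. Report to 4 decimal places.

Parallel (brake ECU and wheel-speed sensor): 1 − (1 − 0.952000)(1 − 0.801000) = 0.990448
Parallel (hydraulic modulator and pressure accumulator): 1 − (1 − 0.944000)(1 − 0.735000) = 0.985160
Series ([0.990448] and [0.985160]): 0.990448 × 0.985160 = 0.975750
Parallel (pedal-travel sensor and [0.975750]): 1 − (1 − 0.786000)(1 − 0.975750) = 0.9948

0.9948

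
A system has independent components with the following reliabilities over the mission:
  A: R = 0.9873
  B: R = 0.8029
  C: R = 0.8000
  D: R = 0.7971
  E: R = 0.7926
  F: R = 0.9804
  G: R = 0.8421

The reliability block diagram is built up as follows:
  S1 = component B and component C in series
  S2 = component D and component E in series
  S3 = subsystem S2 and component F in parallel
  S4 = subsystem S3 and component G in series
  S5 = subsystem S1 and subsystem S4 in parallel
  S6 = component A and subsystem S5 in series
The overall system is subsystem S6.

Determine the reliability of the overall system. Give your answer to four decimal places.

0.9294

Series (B and C): 0.802900 × 0.800000 = 0.642320
Series (D and E): 0.797100 × 0.792600 = 0.631781
Parallel ([0.631781] and F): 1 − (1 − 0.631781)(1 − 0.980400) = 0.992783
Series ([0.992783] and G): 0.992783 × 0.842100 = 0.836023
Parallel ([0.642320] and [0.836023]): 1 − (1 − 0.642320)(1 − 0.836023) = 0.941349
Series (A and [0.941349]): 0.987300 × 0.941349 = 0.9294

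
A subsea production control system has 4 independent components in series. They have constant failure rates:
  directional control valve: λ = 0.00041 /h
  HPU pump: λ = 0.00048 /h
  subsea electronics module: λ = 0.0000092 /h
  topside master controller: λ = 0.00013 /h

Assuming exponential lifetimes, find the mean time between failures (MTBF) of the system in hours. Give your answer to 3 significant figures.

972

Series of exponential components: λ_sys = Σ λ_i
λ_sys = 0.00041 + 0.00048 + 0.0000092 + 0.00013 = 1.0292e-03 /h
MTBF = 1 / λ_sys = 972 h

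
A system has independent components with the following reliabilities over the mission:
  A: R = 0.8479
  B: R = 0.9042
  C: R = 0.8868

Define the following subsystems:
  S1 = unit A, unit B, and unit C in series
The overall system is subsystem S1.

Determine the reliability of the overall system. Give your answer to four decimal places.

Series (A, B, and C): 0.847900 × 0.904200 × 0.886800 = 0.6799

0.6799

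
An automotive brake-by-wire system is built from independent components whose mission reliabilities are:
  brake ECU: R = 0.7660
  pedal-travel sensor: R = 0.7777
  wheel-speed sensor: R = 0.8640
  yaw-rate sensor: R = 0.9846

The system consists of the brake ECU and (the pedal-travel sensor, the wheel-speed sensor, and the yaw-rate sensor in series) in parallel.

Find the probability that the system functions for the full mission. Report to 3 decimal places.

0.921

Series (pedal-travel sensor, wheel-speed sensor, and yaw-rate sensor): 0.77770 × 0.86400 × 0.98460 = 0.66159
Parallel (brake ECU and [0.66159]): 1 − (1 − 0.76600)(1 − 0.66159) = 0.921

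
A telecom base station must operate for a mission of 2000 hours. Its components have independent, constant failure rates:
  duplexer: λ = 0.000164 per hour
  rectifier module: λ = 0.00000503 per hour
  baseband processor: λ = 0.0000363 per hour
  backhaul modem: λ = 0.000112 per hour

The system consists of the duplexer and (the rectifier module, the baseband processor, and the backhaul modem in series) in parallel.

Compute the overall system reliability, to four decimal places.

R(duplexer) = exp(−0.000164 × 2000) = 0.720363
R(rectifier module) = exp(−0.00000503 × 2000) = 0.989990
R(baseband processor) = exp(−0.0000363 × 2000) = 0.929973
R(backhaul modem) = exp(−0.000112 × 2000) = 0.799315
Series (rectifier module, baseband processor, and backhaul modem): 0.989990 × 0.929973 × 0.799315 = 0.735901
Parallel (duplexer and [0.735901]): 1 − (1 − 0.720363)(1 − 0.735901) = 0.9261

0.9261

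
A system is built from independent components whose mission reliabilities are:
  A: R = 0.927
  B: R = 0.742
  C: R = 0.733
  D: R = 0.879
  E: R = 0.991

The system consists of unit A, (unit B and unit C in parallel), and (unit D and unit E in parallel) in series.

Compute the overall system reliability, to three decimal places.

Parallel (B and C): 1 − (1 − 0.74200)(1 − 0.73300) = 0.93111
Parallel (D and E): 1 − (1 − 0.87900)(1 − 0.99100) = 0.99891
Series (A, [0.93111], and [0.99891]): 0.92700 × 0.93111 × 0.99891 = 0.862

0.862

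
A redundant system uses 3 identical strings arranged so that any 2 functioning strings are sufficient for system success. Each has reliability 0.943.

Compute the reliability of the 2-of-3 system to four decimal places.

R = Σ_{i=2}^{3} C(3,i) p^i (1−p)^{3−i} with p = 0.943
C(3,2)·0.943^2·0.057^1 = 0.152062
C(3,3)·0.943^3·0.057^0 = 0.838562
Sum = 0.9906

0.9906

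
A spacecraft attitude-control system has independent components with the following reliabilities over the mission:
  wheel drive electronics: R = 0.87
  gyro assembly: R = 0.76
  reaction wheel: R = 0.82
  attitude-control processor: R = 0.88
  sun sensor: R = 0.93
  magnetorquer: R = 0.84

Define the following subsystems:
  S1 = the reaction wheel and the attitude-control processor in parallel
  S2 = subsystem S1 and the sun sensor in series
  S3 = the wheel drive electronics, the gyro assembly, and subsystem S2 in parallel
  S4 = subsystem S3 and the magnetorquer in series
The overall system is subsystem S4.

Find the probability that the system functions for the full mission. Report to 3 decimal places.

Parallel (reaction wheel and attitude-control processor): 1 − (1 − 0.82000)(1 − 0.88000) = 0.97840
Series ([0.97840] and sun sensor): 0.97840 × 0.93000 = 0.90991
Parallel (wheel drive electronics, gyro assembly, and [0.90991]): 1 − (1 − 0.87000)(1 − 0.76000)(1 − 0.90991) = 0.99719
Series ([0.99719] and magnetorquer): 0.99719 × 0.84000 = 0.838

0.838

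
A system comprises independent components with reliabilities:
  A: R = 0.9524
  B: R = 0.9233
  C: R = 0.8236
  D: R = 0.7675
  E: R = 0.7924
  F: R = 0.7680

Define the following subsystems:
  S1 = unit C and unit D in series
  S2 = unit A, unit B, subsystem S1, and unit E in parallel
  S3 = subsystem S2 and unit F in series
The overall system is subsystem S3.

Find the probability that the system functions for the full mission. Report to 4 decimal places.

Series (C and D): 0.823600 × 0.767500 = 0.632113
Parallel (A, B, [0.632113], and E): 1 − (1 − 0.952400)(1 − 0.923300)(1 − 0.632113)(1 − 0.792400) = 0.999721
Series ([0.999721] and F): 0.999721 × 0.768000 = 0.7678

0.7678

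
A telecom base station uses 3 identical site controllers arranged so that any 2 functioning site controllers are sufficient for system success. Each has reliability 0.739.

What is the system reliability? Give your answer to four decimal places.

R = Σ_{i=2}^{3} C(3,i) p^i (1−p)^{3−i} with p = 0.739
C(3,2)·0.739^2·0.261^1 = 0.427613
C(3,3)·0.739^3·0.261^0 = 0.403583
Sum = 0.8312

0.8312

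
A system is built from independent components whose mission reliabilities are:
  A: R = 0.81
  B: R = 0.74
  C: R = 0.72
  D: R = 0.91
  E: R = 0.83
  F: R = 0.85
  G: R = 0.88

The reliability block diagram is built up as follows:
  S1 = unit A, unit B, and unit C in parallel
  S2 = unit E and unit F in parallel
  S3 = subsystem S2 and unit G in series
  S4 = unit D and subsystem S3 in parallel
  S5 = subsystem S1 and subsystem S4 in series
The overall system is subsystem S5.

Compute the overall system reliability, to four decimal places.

Parallel (A, B, and C): 1 − (1 − 0.810000)(1 − 0.740000)(1 − 0.720000) = 0.986168
Parallel (E and F): 1 − (1 − 0.830000)(1 − 0.850000) = 0.974500
Series ([0.974500] and G): 0.974500 × 0.880000 = 0.857560
Parallel (D and [0.857560]): 1 − (1 − 0.910000)(1 − 0.857560) = 0.987180
Series ([0.986168] and [0.987180]): 0.986168 × 0.987180 = 0.9735

0.9735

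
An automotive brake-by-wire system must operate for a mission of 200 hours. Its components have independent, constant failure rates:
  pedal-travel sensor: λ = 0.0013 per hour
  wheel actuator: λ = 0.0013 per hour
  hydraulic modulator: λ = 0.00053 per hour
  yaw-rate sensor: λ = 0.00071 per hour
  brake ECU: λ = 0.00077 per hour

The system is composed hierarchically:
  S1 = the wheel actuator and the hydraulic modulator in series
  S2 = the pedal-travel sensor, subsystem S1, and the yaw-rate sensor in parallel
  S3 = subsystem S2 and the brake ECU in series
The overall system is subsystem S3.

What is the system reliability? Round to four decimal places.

0.8493

R(pedal-travel sensor) = exp(−0.0013 × 200) = 0.771052
R(wheel actuator) = exp(−0.0013 × 200) = 0.771052
R(hydraulic modulator) = exp(−0.00053 × 200) = 0.899425
R(yaw-rate sensor) = exp(−0.00071 × 200) = 0.867621
R(brake ECU) = exp(−0.00077 × 200) = 0.857272
Series (wheel actuator and hydraulic modulator): 0.771052 × 0.899425 = 0.693503
Parallel (pedal-travel sensor, [0.693503], and yaw-rate sensor): 1 − (1 − 0.771052)(1 − 0.693503)(1 − 0.867621) = 0.990711
Series ([0.990711] and brake ECU): 0.990711 × 0.857272 = 0.8493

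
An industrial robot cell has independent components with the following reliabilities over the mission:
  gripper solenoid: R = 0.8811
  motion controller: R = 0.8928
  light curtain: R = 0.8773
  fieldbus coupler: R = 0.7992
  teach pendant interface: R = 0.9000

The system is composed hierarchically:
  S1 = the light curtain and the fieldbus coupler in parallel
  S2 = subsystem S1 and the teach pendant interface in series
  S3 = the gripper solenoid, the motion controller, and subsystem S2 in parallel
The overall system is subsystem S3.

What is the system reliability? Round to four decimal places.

Parallel (light curtain and fieldbus coupler): 1 − (1 − 0.877300)(1 − 0.799200) = 0.975362
Series ([0.975362] and teach pendant interface): 0.975362 × 0.900000 = 0.877826
Parallel (gripper solenoid, motion controller, and [0.877826]): 1 − (1 − 0.881100)(1 − 0.892800)(1 − 0.877826) = 0.9984

0.9984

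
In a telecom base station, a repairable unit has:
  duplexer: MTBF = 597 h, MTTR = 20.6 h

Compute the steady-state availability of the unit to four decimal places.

0.9666

A(duplexer) = MTBF/(MTBF+MTTR) = 597/(597+20.6) = 0.9666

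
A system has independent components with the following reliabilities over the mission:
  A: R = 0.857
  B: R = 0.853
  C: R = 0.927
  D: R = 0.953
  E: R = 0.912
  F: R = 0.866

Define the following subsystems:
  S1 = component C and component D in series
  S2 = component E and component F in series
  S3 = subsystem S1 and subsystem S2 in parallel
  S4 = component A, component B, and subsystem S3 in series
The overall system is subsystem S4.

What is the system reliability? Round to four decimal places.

0.7131

Series (C and D): 0.927000 × 0.953000 = 0.883431
Series (E and F): 0.912000 × 0.866000 = 0.789792
Parallel ([0.883431] and [0.789792]): 1 − (1 − 0.883431)(1 − 0.789792) = 0.975496
Series (A, B, and [0.975496]): 0.857000 × 0.853000 × 0.975496 = 0.7131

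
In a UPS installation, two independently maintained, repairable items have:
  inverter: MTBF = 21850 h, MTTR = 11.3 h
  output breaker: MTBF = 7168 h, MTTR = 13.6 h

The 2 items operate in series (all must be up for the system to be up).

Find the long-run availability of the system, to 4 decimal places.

A(inverter) = MTBF/(MTBF+MTTR) = 21850/(21850+11.3) = 0.999483
A(output breaker) = MTBF/(MTBF+MTTR) = 7168/(7168+13.6) = 0.998106
Series availability: 0.999483 × 0.998106 = 0.9976

0.9976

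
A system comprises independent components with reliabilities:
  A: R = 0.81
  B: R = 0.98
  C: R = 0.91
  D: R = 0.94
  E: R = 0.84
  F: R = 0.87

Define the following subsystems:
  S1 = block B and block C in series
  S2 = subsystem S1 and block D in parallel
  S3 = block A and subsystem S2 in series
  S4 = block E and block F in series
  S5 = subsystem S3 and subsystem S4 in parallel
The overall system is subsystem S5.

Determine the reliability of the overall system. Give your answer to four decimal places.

0.9474

Series (B and C): 0.980000 × 0.910000 = 0.891800
Parallel ([0.891800] and D): 1 − (1 − 0.891800)(1 − 0.940000) = 0.993508
Series (A and [0.993508]): 0.810000 × 0.993508 = 0.804741
Series (E and F): 0.840000 × 0.870000 = 0.730800
Parallel ([0.804741] and [0.730800]): 1 − (1 − 0.804741)(1 − 0.730800) = 0.9474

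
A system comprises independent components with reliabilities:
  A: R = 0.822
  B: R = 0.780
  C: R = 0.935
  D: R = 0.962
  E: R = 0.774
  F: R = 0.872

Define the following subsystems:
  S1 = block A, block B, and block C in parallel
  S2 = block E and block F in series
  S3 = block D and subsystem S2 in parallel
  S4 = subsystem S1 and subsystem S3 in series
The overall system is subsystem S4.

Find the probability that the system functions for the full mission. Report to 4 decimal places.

Parallel (A, B, and C): 1 − (1 − 0.822000)(1 − 0.780000)(1 − 0.935000) = 0.997455
Series (E and F): 0.774000 × 0.872000 = 0.674928
Parallel (D and [0.674928]): 1 − (1 − 0.962000)(1 − 0.674928) = 0.987647
Series ([0.997455] and [0.987647]): 0.997455 × 0.987647 = 0.9851

0.9851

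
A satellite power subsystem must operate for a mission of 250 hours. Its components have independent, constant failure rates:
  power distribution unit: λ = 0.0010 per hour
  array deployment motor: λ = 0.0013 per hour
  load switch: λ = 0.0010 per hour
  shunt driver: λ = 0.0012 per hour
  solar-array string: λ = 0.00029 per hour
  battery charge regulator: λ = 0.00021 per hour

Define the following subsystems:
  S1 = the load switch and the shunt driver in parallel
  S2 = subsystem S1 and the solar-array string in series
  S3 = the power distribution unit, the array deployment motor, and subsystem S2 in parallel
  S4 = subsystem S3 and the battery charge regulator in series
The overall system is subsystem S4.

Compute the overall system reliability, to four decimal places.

R(power distribution unit) = exp(−0.0010 × 250) = 0.778801
R(array deployment motor) = exp(−0.0013 × 250) = 0.722527
R(load switch) = exp(−0.0010 × 250) = 0.778801
R(shunt driver) = exp(−0.0012 × 250) = 0.740818
R(solar-array string) = exp(−0.00029 × 250) = 0.930066
R(battery charge regulator) = exp(−0.00021 × 250) = 0.948854
Parallel (load switch and shunt driver): 1 − (1 − 0.778801)(1 − 0.740818) = 0.942669
Series ([0.942669] and solar-array string): 0.942669 × 0.930066 = 0.876744
Parallel (power distribution unit, array deployment motor, and [0.876744]): 1 − (1 − 0.778801)(1 − 0.722527)(1 − 0.876744) = 0.992435
Series ([0.992435] and battery charge regulator): 0.992435 × 0.948854 = 0.9417

0.9417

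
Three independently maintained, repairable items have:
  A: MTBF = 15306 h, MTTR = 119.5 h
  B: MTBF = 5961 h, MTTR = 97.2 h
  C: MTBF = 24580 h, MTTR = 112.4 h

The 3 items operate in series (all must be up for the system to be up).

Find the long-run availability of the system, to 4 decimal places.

A(A) = MTBF/(MTBF+MTTR) = 15306/(15306+119.5) = 0.992253
A(B) = MTBF/(MTBF+MTTR) = 5961/(5961+97.2) = 0.983956
A(C) = MTBF/(MTBF+MTTR) = 24580/(24580+112.4) = 0.995448
Series availability: 0.992253 × 0.983956 × 0.995448 = 0.9719

0.9719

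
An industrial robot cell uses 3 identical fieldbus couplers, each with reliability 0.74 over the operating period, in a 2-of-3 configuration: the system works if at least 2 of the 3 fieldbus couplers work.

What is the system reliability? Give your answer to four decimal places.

0.8324

R = Σ_{i=2}^{3} C(3,i) p^i (1−p)^{3−i} with p = 0.74
C(3,2)·0.74^2·0.26^1 = 0.427128
C(3,3)·0.74^3·0.26^0 = 0.405224
Sum = 0.8324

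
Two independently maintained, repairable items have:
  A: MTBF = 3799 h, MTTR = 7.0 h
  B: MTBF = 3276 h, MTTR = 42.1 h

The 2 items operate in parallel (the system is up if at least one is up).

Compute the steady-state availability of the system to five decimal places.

A(A) = MTBF/(MTBF+MTTR) = 3799/(3799+7.0) = 0.998161
A(B) = MTBF/(MTBF+MTTR) = 3276/(3276+42.1) = 0.987312
Parallel availability: 1 − (1 − 0.998161)(1 − 0.987312) = 0.99998

0.99998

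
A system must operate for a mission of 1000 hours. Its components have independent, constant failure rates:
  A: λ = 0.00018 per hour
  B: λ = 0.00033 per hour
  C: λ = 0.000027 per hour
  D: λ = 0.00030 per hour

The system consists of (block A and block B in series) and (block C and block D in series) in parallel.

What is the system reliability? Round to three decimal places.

R(A) = exp(−0.00018 × 1000) = 0.83527
R(B) = exp(−0.00033 × 1000) = 0.71892
R(C) = exp(−0.000027 × 1000) = 0.97336
R(D) = exp(−0.00030 × 1000) = 0.74082
Series (A and B): 0.83527 × 0.71892 = 0.60049
Series (C and D): 0.97336 × 0.74082 = 0.72108
Parallel ([0.60049] and [0.72108]): 1 − (1 − 0.60049)(1 − 0.72108) = 0.889

0.889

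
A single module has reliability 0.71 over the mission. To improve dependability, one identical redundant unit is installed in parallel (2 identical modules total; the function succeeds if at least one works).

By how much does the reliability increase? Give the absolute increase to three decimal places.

R_before = 0.71
R_after = 1 − (1 − 0.71)^2 = 0.916
ΔR = 0.916 − 0.71 = 0.206

0.206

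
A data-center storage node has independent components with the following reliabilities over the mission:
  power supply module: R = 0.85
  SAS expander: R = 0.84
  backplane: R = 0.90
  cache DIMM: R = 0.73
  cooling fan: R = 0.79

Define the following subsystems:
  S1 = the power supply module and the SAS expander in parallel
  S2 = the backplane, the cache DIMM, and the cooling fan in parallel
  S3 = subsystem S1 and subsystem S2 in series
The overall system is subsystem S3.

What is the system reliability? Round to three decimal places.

0.970

Parallel (power supply module and SAS expander): 1 − (1 − 0.85000)(1 − 0.84000) = 0.97600
Parallel (backplane, cache DIMM, and cooling fan): 1 − (1 − 0.90000)(1 − 0.73000)(1 − 0.79000) = 0.99433
Series ([0.97600] and [0.99433]): 0.97600 × 0.99433 = 0.970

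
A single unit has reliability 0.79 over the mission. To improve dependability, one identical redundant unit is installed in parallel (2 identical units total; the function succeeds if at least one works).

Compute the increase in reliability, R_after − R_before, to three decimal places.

R_before = 0.79
R_after = 1 − (1 − 0.79)^2 = 0.956
ΔR = 0.956 − 0.79 = 0.166

0.166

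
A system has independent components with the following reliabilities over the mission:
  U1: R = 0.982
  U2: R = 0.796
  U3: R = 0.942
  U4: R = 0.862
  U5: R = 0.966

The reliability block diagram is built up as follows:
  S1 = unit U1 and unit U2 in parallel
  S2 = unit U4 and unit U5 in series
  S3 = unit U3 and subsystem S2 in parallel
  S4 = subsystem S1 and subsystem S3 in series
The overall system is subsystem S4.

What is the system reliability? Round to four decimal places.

Parallel (U1 and U2): 1 − (1 − 0.982000)(1 − 0.796000) = 0.996328
Series (U4 and U5): 0.862000 × 0.966000 = 0.832692
Parallel (U3 and [0.832692]): 1 − (1 − 0.942000)(1 − 0.832692) = 0.990296
Series ([0.996328] and [0.990296]): 0.996328 × 0.990296 = 0.9867

0.9867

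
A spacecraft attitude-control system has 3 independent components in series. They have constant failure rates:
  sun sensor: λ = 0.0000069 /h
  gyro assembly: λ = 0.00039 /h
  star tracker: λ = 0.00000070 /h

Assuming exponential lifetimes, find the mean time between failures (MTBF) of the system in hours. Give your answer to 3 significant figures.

Series of exponential components: λ_sys = Σ λ_i
λ_sys = 0.0000069 + 0.00039 + 0.00000070 = 3.9760e-04 /h
MTBF = 1 / λ_sys = 2520 h

2520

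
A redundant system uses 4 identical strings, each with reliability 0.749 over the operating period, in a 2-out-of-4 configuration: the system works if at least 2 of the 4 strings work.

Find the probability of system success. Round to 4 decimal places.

R = Σ_{i=2}^{4} C(4,i) p^i (1−p)^{4−i} with p = 0.749
C(4,2)·0.749^2·0.251^2 = 0.212062
C(4,3)·0.749^3·0.251^1 = 0.421871
C(4,4)·0.749^4·0.251^0 = 0.314722
Sum = 0.9487

0.9487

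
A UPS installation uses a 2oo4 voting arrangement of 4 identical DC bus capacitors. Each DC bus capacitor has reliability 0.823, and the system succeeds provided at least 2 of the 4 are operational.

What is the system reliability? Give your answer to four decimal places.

0.9808

R = Σ_{i=2}^{4} C(4,i) p^i (1−p)^{4−i} with p = 0.823
C(4,2)·0.823^2·0.177^2 = 0.127320
C(4,3)·0.823^3·0.177^1 = 0.394669
C(4,4)·0.823^4·0.177^0 = 0.458775
Sum = 0.9808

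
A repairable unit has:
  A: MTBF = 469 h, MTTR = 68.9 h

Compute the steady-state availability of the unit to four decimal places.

A(A) = MTBF/(MTBF+MTTR) = 469/(469+68.9) = 0.8719

0.8719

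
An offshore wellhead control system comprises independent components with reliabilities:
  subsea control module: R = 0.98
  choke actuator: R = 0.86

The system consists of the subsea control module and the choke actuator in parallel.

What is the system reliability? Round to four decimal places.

Parallel (subsea control module and choke actuator): 1 − (1 − 0.980000)(1 − 0.860000) = 0.9972

0.9972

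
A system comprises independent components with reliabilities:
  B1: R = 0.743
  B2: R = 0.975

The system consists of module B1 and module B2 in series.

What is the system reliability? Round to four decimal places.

Series (B1 and B2): 0.743000 × 0.975000 = 0.7244

0.7244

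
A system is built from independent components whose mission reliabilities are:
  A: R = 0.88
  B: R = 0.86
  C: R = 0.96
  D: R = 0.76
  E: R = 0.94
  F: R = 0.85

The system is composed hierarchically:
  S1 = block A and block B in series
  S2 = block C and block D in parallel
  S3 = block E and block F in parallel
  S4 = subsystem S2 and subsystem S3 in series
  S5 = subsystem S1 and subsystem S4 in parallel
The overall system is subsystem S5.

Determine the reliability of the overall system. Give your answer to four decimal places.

Series (A and B): 0.880000 × 0.860000 = 0.756800
Parallel (C and D): 1 − (1 − 0.960000)(1 − 0.760000) = 0.990400
Parallel (E and F): 1 − (1 − 0.940000)(1 − 0.850000) = 0.991000
Series ([0.990400] and [0.991000]): 0.990400 × 0.991000 = 0.981486
Parallel ([0.756800] and [0.981486]): 1 − (1 − 0.756800)(1 − 0.981486) = 0.9955

0.9955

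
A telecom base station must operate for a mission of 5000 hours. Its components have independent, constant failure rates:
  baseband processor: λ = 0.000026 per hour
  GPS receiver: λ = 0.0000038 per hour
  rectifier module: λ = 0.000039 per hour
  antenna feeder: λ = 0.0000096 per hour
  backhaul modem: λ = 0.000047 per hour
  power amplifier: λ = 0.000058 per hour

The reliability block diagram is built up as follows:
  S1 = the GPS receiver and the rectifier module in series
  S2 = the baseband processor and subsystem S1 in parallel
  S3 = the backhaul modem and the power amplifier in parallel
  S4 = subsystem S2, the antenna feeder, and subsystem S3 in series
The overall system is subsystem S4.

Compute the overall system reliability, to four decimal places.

R(baseband processor) = exp(−0.000026 × 5000) = 0.878095
R(GPS receiver) = exp(−0.0000038 × 5000) = 0.981179
R(rectifier module) = exp(−0.000039 × 5000) = 0.822835
R(antenna feeder) = exp(−0.0000096 × 5000) = 0.953134
R(backhaul modem) = exp(−0.000047 × 5000) = 0.790571
R(power amplifier) = exp(−0.000058 × 5000) = 0.748264
Series (GPS receiver and rectifier module): 0.981179 × 0.822835 = 0.807348
Parallel (baseband processor and [0.807348]): 1 − (1 − 0.878095)(1 − 0.807348) = 0.976515
Parallel (backhaul modem and power amplifier): 1 − (1 − 0.790571)(1 − 0.748264) = 0.947279
Series ([0.976515], antenna feeder, and [0.947279]): 0.976515 × 0.953134 × 0.947279 = 0.8817

0.8817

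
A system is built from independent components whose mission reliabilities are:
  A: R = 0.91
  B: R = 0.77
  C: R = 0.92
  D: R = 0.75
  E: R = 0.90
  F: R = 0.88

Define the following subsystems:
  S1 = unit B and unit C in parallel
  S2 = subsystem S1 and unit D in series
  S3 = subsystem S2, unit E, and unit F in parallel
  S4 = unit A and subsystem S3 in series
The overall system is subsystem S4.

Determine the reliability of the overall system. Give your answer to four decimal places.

0.9071

Parallel (B and C): 1 − (1 − 0.770000)(1 − 0.920000) = 0.981600
Series ([0.981600] and D): 0.981600 × 0.750000 = 0.736200
Parallel ([0.736200], E, and F): 1 − (1 − 0.736200)(1 − 0.900000)(1 − 0.880000) = 0.996834
Series (A and [0.996834]): 0.910000 × 0.996834 = 0.9071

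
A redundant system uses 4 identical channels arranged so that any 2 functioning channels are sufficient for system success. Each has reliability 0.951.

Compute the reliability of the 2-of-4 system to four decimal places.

0.9995

R = Σ_{i=2}^{4} C(4,i) p^i (1−p)^{4−i} with p = 0.951
C(4,2)·0.951^2·0.049^2 = 0.013029
C(4,3)·0.951^3·0.049^1 = 0.168577
C(4,4)·0.951^4·0.049^0 = 0.817941
Sum = 0.9995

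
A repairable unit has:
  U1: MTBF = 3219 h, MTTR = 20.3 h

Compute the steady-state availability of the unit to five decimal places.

0.99373

A(U1) = MTBF/(MTBF+MTTR) = 3219/(3219+20.3) = 0.99373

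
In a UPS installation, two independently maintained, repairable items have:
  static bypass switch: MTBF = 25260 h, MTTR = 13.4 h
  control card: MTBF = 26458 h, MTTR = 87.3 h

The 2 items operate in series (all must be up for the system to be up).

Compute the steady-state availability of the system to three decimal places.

0.996

A(static bypass switch) = MTBF/(MTBF+MTTR) = 25260/(25260+13.4) = 0.999470
A(control card) = MTBF/(MTBF+MTTR) = 26458/(26458+87.3) = 0.996711
Series availability: 0.999470 × 0.996711 = 0.996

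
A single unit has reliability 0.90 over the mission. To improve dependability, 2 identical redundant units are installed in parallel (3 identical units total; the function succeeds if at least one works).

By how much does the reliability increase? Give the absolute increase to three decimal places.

0.099

R_before = 0.90
R_after = 1 − (1 − 0.90)^3 = 0.999
ΔR = 0.999 − 0.90 = 0.099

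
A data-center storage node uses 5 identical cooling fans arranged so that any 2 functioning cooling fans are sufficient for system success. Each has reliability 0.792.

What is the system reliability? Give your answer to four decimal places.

R = Σ_{i=2}^{5} C(5,i) p^i (1−p)^{5−i} with p = 0.792
C(5,2)·0.792^2·0.208^3 = 0.056447
C(5,3)·0.792^3·0.208^2 = 0.214933
C(5,4)·0.792^4·0.208^1 = 0.409199
C(5,5)·0.792^5·0.208^0 = 0.311620
Sum = 0.9922

0.9922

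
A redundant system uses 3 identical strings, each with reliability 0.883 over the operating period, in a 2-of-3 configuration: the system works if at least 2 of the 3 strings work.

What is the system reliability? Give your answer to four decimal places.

0.9621

R = Σ_{i=2}^{3} C(3,i) p^i (1−p)^{3−i} with p = 0.883
C(3,2)·0.883^2·0.117^1 = 0.273671
C(3,3)·0.883^3·0.117^0 = 0.688465
Sum = 0.9621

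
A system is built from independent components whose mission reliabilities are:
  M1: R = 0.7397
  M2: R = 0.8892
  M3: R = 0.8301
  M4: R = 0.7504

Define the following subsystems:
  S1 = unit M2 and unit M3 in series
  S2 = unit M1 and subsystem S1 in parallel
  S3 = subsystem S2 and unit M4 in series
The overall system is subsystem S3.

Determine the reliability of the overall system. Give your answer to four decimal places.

0.6992

Series (M2 and M3): 0.889200 × 0.830100 = 0.738125
Parallel (M1 and [0.738125]): 1 − (1 − 0.739700)(1 − 0.738125) = 0.931834
Series ([0.931834] and M4): 0.931834 × 0.750400 = 0.6992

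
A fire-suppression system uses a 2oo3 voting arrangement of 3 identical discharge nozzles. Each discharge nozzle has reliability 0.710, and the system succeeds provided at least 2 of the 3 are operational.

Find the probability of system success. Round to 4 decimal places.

R = Σ_{i=2}^{3} C(3,i) p^i (1−p)^{3−i} with p = 0.710
C(3,2)·0.710^2·0.290^1 = 0.438567
C(3,3)·0.710^3·0.290^0 = 0.357911
Sum = 0.7965

0.7965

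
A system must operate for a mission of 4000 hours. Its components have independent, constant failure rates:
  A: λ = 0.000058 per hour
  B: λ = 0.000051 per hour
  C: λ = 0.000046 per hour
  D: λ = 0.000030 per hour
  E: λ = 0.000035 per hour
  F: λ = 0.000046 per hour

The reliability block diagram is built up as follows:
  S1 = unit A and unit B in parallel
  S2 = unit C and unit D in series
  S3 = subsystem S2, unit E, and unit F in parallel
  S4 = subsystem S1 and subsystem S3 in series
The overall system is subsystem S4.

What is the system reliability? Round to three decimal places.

0.956

R(A) = exp(−0.000058 × 4000) = 0.79295
R(B) = exp(−0.000051 × 4000) = 0.81546
R(C) = exp(−0.000046 × 4000) = 0.83194
R(D) = exp(−0.000030 × 4000) = 0.88692
R(E) = exp(−0.000035 × 4000) = 0.86936
R(F) = exp(−0.000046 × 4000) = 0.83194
Parallel (A and B): 1 − (1 − 0.79295)(1 − 0.81546) = 0.96179
Series (C and D): 0.83194 × 0.88692 = 0.73786
Parallel ([0.73786], E, and F): 1 − (1 − 0.73786)(1 − 0.86936)(1 − 0.83194) = 0.99424
Series ([0.96179] and [0.99424]): 0.96179 × 0.99424 = 0.956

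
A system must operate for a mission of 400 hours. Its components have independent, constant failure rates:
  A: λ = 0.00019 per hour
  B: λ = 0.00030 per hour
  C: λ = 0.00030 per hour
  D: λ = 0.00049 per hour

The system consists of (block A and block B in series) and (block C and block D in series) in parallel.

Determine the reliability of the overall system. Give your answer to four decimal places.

0.9518

R(A) = exp(−0.00019 × 400) = 0.926816
R(B) = exp(−0.00030 × 400) = 0.886920
R(C) = exp(−0.00030 × 400) = 0.886920
R(D) = exp(−0.00049 × 400) = 0.822012
Series (A and B): 0.926816 × 0.886920 = 0.822012
Series (C and D): 0.886920 × 0.822012 = 0.729059
Parallel ([0.822012] and [0.729059]): 1 − (1 − 0.822012)(1 − 0.729059) = 0.9518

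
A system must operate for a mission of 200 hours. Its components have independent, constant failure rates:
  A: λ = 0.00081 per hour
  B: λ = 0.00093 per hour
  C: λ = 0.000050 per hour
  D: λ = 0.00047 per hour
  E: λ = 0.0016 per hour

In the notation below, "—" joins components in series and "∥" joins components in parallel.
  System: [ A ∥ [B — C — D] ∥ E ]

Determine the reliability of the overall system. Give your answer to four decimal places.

R(A) = exp(−0.00081 × 200) = 0.850441
R(B) = exp(−0.00093 × 200) = 0.830274
R(C) = exp(−0.000050 × 200) = 0.990050
R(D) = exp(−0.00047 × 200) = 0.910283
R(E) = exp(−0.0016 × 200) = 0.726149
Series (B, C, and D): 0.830274 × 0.990050 × 0.910283 = 0.748264
Parallel (A, [0.748264], and E): 1 − (1 − 0.850441)(1 − 0.748264)(1 − 0.726149) = 0.9897

0.9897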